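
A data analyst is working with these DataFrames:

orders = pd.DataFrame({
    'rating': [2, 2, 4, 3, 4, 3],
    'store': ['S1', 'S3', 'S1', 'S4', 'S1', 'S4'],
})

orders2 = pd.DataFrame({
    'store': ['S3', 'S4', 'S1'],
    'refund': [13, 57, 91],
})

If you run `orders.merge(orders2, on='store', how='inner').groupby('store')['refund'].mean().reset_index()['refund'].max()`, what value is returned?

merge on 'store' (how='inner') → 6 rows:
   rating store  refund
0       2    S1      91
1       2    S3      13
2       4    S1      91
3       3    S4      57
4       4    S1      91
5       3    S4      57
group by store, mean of refund:
store
S1    91.0
S3    13.0
S4    57.0
Name: refund, dtype: float64
reset_index():
  store  refund
0    S1    91.0
1    S3    13.0
2    S4    57.0
Then the max of column 'refund': 91.0

91.0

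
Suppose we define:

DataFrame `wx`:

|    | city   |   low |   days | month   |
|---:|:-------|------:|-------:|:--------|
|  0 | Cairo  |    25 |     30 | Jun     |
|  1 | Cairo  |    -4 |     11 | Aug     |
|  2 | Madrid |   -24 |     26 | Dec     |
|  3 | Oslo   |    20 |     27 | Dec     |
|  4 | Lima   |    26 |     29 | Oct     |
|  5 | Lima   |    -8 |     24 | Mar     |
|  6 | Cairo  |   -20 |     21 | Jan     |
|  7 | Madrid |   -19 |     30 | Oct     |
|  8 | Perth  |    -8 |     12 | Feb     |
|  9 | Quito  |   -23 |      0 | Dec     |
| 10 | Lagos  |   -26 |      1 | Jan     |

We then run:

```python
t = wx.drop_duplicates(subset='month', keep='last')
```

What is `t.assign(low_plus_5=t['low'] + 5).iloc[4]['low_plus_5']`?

-3

drop duplicate month (keep=last):
      city  low  days month
0    Cairo   25    30   Jun
1    Cairo   -4    11   Aug
5     Lima   -8    24   Mar
7   Madrid  -19    30   Oct
8    Perth   -8    12   Feb
9    Quito  -23     0   Dec
10   Lagos  -26     1   Jan
add column low_plus_5 = t['low'] + 5:
      city  low  days month  low_plus_5
0    Cairo   25    30   Jun          30
1    Cairo   -4    11   Aug           1
5     Lima   -8    24   Mar          -3
7   Madrid  -19    30   Oct         -14
8    Perth   -8    12   Feb          -3
9    Quito  -23     0   Dec         -18
10   Lagos  -26     1   Jan         -21
So iloc[4]['low_plus_5'] = -3.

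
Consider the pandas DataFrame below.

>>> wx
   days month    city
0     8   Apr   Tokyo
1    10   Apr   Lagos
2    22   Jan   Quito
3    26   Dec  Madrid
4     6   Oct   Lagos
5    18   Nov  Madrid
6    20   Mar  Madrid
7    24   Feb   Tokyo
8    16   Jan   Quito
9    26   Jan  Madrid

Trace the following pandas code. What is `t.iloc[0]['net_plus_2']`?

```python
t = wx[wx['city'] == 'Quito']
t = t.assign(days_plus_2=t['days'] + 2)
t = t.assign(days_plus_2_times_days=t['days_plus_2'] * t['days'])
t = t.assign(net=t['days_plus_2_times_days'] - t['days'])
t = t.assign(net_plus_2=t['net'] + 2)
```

filter rows where city == 'Quito':
   days month   city
2    22   Jan  Quito
8    16   Jan  Quito
add column days_plus_2 = t['days'] + 2:
   days month   city  days_plus_2
2    22   Jan  Quito           24
8    16   Jan  Quito           18
add column days_plus_2_times_days = t['days_plus_2'] * t['days']:
   days month   city  days_plus_2  days_plus_2_times_days
2    22   Jan  Quito           24                     528
8    16   Jan  Quito           18                     288
add column net = t['days_plus_2_times_days'] - t['days']:
   days month   city  days_plus_2  days_plus_2_times_days  net
2    22   Jan  Quito           24                     528  506
8    16   Jan  Quito           18                     288  272
add column net_plus_2 = t['net'] + 2:
   days month   city  days_plus_2  days_plus_2_times_days  net  net_plus_2
2    22   Jan  Quito           24                     528  506         508
8    16   Jan  Quito           18                     288  272         274
value at position 0, column 'net_plus_2' → 508

508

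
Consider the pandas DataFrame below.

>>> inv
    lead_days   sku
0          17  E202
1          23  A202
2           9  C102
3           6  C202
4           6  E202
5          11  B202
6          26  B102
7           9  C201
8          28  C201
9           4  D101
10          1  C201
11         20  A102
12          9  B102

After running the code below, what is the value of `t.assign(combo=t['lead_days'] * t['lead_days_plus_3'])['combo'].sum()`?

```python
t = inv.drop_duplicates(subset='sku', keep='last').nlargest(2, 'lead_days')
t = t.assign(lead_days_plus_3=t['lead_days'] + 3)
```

1058

drop duplicate sku (keep=last):
    lead_days   sku
1          23  A202
2           9  C102
3           6  C202
4           6  E202
5          11  B202
9           4  D101
10          1  C201
11         20  A102
12          9  B102
take 2 rows with largest lead_days:
    lead_days   sku
1          23  A202
11         20  A102
add column lead_days_plus_3 = t['lead_days'] + 3:
    lead_days   sku  lead_days_plus_3
1          23  A202                26
11         20  A102                23
add column combo = t['lead_days'] * t['lead_days_plus_3']:
    lead_days   sku  lead_days_plus_3  combo
1          23  A202                26    598
11         20  A102                23    460
Reading off the sum of column 'combo', we get 1058.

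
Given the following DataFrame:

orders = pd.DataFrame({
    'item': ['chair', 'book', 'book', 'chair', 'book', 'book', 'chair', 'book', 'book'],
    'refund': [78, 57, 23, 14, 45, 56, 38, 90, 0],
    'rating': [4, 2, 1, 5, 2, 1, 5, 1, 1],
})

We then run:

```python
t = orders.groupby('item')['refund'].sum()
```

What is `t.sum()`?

group by item, sum of refund:
item
book     271
chair    130
Name: refund, dtype: int64

401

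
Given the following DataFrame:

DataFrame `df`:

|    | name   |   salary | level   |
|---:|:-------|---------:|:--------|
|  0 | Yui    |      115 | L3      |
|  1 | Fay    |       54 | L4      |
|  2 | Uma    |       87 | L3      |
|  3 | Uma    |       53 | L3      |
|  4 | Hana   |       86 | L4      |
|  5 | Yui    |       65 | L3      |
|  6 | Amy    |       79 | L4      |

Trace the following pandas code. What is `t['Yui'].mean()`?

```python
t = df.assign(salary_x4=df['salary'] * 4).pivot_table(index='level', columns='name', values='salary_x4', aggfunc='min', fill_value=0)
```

130.0

add column salary_x4 = df['salary'] * 4:
   name  salary level  salary_x4
0   Yui     115    L3        460
1   Fay      54    L4        216
2   Uma      87    L3        348
3   Uma      53    L3        212
4  Hana      86    L4        344
5   Yui      65    L3        260
6   Amy      79    L4        316
pivot: rows=level, cols=name, min(salary_x4):
name   Amy  Fay  Hana  Uma  Yui
level                          
L3       0    0     0  212  260
L4     316  216   344    0    0
The mean of column 'Yui' is 130.0.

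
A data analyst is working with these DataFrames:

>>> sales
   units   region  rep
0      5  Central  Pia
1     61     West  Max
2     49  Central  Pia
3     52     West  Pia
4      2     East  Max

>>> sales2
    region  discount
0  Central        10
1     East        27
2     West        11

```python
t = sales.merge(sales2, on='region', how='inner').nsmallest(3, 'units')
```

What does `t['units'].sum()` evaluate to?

merge on 'region' (how='inner') → 5 rows:
   units   region  rep  discount
0      5  Central  Pia        10
1     61     West  Max        11
2     49  Central  Pia        10
3     52     West  Pia        11
4      2     East  Max        27
take 3 rows with smallest units:
   units   region  rep  discount
4      2     East  Max        27
0      5  Central  Pia        10
2     49  Central  Pia        10

56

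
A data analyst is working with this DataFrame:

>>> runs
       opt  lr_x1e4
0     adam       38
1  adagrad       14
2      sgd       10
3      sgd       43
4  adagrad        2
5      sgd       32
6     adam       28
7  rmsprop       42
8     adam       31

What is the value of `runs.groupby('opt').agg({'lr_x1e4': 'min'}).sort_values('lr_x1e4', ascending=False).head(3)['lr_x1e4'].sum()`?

80

group by opt, min of lr_x1e4:
         lr_x1e4
opt             
adagrad        2
adam          28
rmsprop       42
sgd           10
sort by lr_x1e4 descending:
         lr_x1e4
opt             
rmsprop       42
adam          28
sgd           10
adagrad        2
take first 3 rows:
         lr_x1e4
opt             
rmsprop       42
adam          28
sgd           10
sum of column 'lr_x1e4' → 80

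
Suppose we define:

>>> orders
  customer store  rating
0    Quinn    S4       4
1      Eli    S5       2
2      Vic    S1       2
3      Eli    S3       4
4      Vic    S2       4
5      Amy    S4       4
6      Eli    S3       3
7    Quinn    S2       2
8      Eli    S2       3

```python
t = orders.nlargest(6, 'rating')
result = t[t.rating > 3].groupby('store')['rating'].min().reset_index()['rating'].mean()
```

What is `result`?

take 6 rows with largest rating:
  customer store  rating
0    Quinn    S4       4
3      Eli    S3       4
4      Vic    S2       4
5      Amy    S4       4
6      Eli    S3       3
8      Eli    S2       3
filter rows where rating > 3:
  customer store  rating
0    Quinn    S4       4
3      Eli    S3       4
4      Vic    S2       4
5      Amy    S4       4
group by store, min of rating:
store
S2    4
S3    4
S4    4
Name: rating, dtype: int64
reset_index():
  store  rating
0    S2       4
1    S3       4
2    S4       4
Reading off the mean of column 'rating', we get 4.0.

4.0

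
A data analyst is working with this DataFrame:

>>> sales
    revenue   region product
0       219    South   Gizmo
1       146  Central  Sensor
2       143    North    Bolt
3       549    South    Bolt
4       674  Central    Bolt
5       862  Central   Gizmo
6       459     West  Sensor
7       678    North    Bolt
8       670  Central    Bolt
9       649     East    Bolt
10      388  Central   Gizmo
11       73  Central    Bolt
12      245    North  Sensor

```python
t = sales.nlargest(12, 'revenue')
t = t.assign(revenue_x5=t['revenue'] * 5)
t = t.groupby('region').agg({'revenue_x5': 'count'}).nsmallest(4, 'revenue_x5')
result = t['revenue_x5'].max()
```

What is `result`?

3

take 12 rows with largest revenue:
    revenue   region product
5       862  Central   Gizmo
7       678    North    Bolt
4       674  Central    Bolt
8       670  Central    Bolt
9       649     East    Bolt
3       549    South    Bolt
6       459     West  Sensor
10      388  Central   Gizmo
12      245    North  Sensor
0       219    South   Gizmo
1       146  Central  Sensor
2       143    North    Bolt
add column revenue_x5 = t['revenue'] * 5:
    revenue   region product  revenue_x5
5       862  Central   Gizmo        4310
7       678    North    Bolt        3390
4       674  Central    Bolt        3370
8       670  Central    Bolt        3350
9       649     East    Bolt        3245
3       549    South    Bolt        2745
6       459     West  Sensor        2295
10      388  Central   Gizmo        1940
12      245    North  Sensor        1225
0       219    South   Gizmo        1095
1       146  Central  Sensor         730
2       143    North    Bolt         715
group by region, count of revenue_x5:
         revenue_x5
region             
Central           5
East              1
North             3
South             2
West              1
take 4 rows with smallest revenue_x5:
        revenue_x5
region            
East             1
West             1
South            2
North            3
Then the max of column 'revenue_x5': 3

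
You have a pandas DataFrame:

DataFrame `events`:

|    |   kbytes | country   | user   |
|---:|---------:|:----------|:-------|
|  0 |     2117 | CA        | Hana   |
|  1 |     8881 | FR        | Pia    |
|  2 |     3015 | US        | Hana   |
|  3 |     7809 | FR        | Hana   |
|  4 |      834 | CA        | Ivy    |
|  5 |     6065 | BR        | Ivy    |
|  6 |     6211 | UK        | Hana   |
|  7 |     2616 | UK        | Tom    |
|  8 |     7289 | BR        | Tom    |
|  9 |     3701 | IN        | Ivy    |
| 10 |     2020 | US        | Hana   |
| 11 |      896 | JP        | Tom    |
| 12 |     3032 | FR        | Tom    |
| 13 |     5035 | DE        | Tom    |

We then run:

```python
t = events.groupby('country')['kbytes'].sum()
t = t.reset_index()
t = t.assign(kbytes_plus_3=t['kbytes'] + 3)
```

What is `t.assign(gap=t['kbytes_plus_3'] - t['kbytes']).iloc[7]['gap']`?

3

group by country, sum of kbytes:
country
BR    13354
CA     2951
DE     5035
FR    19722
IN     3701
JP      896
UK     8827
US     5035
Name: kbytes, dtype: int64
reset_index():
  country  kbytes
0      BR   13354
1      CA    2951
2      DE    5035
3      FR   19722
4      IN    3701
5      JP     896
6      UK    8827
7      US    5035
add column kbytes_plus_3 = t['kbytes'] + 3:
  country  kbytes  kbytes_plus_3
0      BR   13354          13357
1      CA    2951           2954
2      DE    5035           5038
3      FR   19722          19725
4      IN    3701           3704
5      JP     896            899
6      UK    8827           8830
7      US    5035           5038
add column gap = t['kbytes_plus_3'] - t['kbytes']:
  country  kbytes  kbytes_plus_3  gap
0      BR   13354          13357    3
1      CA    2951           2954    3
2      DE    5035           5038    3
3      FR   19722          19725    3
4      IN    3701           3704    3
5      JP     896            899    3
6      UK    8827           8830    3
7      US    5035           5038    3
value at position 7, column 'gap' → 3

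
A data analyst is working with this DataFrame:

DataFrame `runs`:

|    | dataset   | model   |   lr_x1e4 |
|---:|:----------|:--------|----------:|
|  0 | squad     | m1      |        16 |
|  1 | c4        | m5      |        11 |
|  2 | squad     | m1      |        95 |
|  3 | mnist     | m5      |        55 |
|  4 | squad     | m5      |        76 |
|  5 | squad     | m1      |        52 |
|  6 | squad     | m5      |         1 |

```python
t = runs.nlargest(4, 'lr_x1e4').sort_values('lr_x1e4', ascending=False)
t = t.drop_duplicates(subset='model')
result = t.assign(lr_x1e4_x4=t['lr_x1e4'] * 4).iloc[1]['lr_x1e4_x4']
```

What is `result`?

take 4 rows with largest lr_x1e4:
  dataset model  lr_x1e4
2   squad    m1       95
4   squad    m5       76
3   mnist    m5       55
5   squad    m1       52
sort by lr_x1e4 descending:
  dataset model  lr_x1e4
2   squad    m1       95
4   squad    m5       76
3   mnist    m5       55
5   squad    m1       52
drop duplicate model (keep=first):
  dataset model  lr_x1e4
2   squad    m1       95
4   squad    m5       76
add column lr_x1e4_x4 = t['lr_x1e4'] * 4:
  dataset model  lr_x1e4  lr_x1e4_x4
2   squad    m1       95         380
4   squad    m5       76         304
Taking the value at position 1, column 'lr_x1e4_x4' gives 304.

304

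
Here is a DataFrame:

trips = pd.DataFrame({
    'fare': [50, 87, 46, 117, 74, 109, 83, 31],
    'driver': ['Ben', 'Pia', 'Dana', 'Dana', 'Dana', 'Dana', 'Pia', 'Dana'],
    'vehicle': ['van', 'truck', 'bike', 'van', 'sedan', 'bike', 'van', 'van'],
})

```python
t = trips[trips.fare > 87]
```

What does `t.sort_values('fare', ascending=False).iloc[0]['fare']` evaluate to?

filter rows where fare > 87:
   fare driver vehicle
3   117   Dana     van
5   109   Dana    bike
sort by fare descending:
   fare driver vehicle
3   117   Dana     van
5   109   Dana    bike

117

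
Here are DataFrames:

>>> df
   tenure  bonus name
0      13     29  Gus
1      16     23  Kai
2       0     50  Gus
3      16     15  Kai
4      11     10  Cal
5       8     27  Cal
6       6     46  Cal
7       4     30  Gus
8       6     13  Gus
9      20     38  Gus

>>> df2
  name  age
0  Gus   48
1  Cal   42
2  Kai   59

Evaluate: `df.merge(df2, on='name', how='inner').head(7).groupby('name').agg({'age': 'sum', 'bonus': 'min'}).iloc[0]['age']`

126

merge on 'name' (how='inner') → 10 rows:
   tenure  bonus name  age
0      13     29  Gus   48
1      16     23  Kai   59
2       0     50  Gus   48
3      16     15  Kai   59
4      11     10  Cal   42
5       8     27  Cal   42
6       6     46  Cal   42
7       4     30  Gus   48
8       6     13  Gus   48
9      20     38  Gus   48
take first 7 rows:
   tenure  bonus name  age
0      13     29  Gus   48
1      16     23  Kai   59
2       0     50  Gus   48
3      16     15  Kai   59
4      11     10  Cal   42
5       8     27  Cal   42
6       6     46  Cal   42
group by name: sum(age), min(bonus):
      age  bonus
name            
Cal   126     10
Gus    96     29
Kai   118     15
Hence 126.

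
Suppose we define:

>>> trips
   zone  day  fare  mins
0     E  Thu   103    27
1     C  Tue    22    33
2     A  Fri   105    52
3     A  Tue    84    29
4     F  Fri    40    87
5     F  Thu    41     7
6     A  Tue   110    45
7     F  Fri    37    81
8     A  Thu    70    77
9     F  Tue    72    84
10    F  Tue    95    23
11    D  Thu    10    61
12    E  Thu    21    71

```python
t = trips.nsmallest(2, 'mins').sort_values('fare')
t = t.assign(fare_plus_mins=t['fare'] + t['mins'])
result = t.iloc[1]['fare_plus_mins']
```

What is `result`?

118

take 2 rows with smallest mins:
   zone  day  fare  mins
5     F  Thu    41     7
10    F  Tue    95    23
sort by fare:
   zone  day  fare  mins
5     F  Thu    41     7
10    F  Tue    95    23
add column fare_plus_mins = t['fare'] + t['mins']:
   zone  day  fare  mins  fare_plus_mins
5     F  Thu    41     7              48
10    F  Tue    95    23             118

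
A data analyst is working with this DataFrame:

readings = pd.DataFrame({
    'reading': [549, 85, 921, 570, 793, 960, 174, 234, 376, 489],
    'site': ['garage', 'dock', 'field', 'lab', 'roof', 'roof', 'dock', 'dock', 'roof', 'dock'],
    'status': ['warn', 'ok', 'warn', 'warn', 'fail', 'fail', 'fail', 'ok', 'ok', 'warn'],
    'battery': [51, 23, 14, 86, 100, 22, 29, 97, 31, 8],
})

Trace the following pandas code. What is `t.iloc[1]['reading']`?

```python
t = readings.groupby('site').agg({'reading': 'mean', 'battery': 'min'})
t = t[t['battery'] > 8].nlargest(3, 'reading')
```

709.666666667

group by site: mean(reading), min(battery):
           reading  battery
site                       
dock    245.500000        8
field   921.000000       14
garage  549.000000       51
lab     570.000000       86
roof    709.666667       22
filter rows where battery > 8:
           reading  battery
site                       
field   921.000000       14
garage  549.000000       51
lab     570.000000       86
roof    709.666667       22
take 3 rows with largest reading:
          reading  battery
site                      
field  921.000000       14
roof   709.666667       22
lab    570.000000       86
Then the value at position 1, column 'reading': 709.666666667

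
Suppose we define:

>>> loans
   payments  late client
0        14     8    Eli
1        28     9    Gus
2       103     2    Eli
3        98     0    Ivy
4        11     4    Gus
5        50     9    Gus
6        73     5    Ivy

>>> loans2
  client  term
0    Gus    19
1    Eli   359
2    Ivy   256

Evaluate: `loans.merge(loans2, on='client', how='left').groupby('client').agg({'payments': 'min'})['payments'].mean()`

merge on 'client' (how='left') → 7 rows:
   payments  late client  term
0        14     8    Eli   359
1        28     9    Gus    19
2       103     2    Eli   359
3        98     0    Ivy   256
4        11     4    Gus    19
5        50     9    Gus    19
6        73     5    Ivy   256
group by client, min of payments:
        payments
client          
Eli           14
Gus           11
Ivy           73
mean of column 'payments' → 32.6666666667

32.6666666667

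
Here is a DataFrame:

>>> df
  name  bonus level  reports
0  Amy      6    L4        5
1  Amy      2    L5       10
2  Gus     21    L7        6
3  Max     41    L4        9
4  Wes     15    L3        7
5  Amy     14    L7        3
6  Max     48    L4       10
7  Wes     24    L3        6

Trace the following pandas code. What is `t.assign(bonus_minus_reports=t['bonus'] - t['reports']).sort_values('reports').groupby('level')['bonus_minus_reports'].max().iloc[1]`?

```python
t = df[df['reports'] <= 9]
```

32

filter rows where reports <= 9:
  name  bonus level  reports
0  Amy      6    L4        5
2  Gus     21    L7        6
3  Max     41    L4        9
4  Wes     15    L3        7
5  Amy     14    L7        3
7  Wes     24    L3        6
add column bonus_minus_reports = t['bonus'] - t['reports']:
  name  bonus level  reports  bonus_minus_reports
0  Amy      6    L4        5                    1
2  Gus     21    L7        6                   15
3  Max     41    L4        9                   32
4  Wes     15    L3        7                    8
5  Amy     14    L7        3                   11
7  Wes     24    L3        6                   18
sort by reports:
  name  bonus level  reports  bonus_minus_reports
5  Amy     14    L7        3                   11
0  Amy      6    L4        5                    1
2  Gus     21    L7        6                   15
7  Wes     24    L3        6                   18
4  Wes     15    L3        7                    8
3  Max     41    L4        9                   32
group by level, max of bonus_minus_reports:
level
L3    18
L4    32
L7    15
Name: bonus_minus_reports, dtype: int64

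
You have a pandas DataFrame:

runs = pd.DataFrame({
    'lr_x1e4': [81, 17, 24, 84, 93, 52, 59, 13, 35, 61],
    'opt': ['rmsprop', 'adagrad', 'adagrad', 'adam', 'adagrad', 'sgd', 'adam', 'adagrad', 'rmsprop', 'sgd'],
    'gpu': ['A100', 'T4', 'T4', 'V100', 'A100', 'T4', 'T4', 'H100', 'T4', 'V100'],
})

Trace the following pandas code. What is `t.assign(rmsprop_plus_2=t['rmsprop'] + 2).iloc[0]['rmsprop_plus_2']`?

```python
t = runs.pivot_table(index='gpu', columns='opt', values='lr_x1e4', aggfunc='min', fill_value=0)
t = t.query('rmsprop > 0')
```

83

pivot: rows=gpu, cols=opt, min(lr_x1e4):
opt   adagrad  adam  rmsprop  sgd
gpu                              
A100       93     0       81    0
H100       13     0        0    0
T4         17    59       35   52
V100        0    84        0   61
filter rows where rmsprop > 0:
opt   adagrad  adam  rmsprop  sgd
gpu                              
A100       93     0       81    0
T4         17    59       35   52
add column rmsprop_plus_2 = t['rmsprop'] + 2:
opt   adagrad  adam  rmsprop  sgd  rmsprop_plus_2
gpu                                              
A100       93     0       81    0              83
T4         17    59       35   52              37
value at position 0, column 'rmsprop_plus_2' → 83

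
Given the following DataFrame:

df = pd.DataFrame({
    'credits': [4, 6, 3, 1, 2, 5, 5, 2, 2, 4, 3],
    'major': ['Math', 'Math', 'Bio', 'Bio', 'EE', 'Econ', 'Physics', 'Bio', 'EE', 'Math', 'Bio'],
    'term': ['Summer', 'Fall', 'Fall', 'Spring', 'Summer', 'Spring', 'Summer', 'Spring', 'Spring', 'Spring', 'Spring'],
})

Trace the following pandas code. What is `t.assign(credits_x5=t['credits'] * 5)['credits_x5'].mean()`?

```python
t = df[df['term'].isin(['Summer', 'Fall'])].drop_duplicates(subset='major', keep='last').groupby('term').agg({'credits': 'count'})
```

10.0

filter rows where term in ['Summer', 'Fall']:
   credits    major    term
0        4     Math  Summer
1        6     Math    Fall
2        3      Bio    Fall
4        2       EE  Summer
6        5  Physics  Summer
drop duplicate major (keep=last):
   credits    major    term
1        6     Math    Fall
2        3      Bio    Fall
4        2       EE  Summer
6        5  Physics  Summer
group by term, count of credits:
        credits
term           
Fall          2
Summer        2
add column credits_x5 = t['credits'] * 5:
        credits  credits_x5
term                       
Fall          2          10
Summer        2          10
The mean of column 'credits_x5' is 10.0.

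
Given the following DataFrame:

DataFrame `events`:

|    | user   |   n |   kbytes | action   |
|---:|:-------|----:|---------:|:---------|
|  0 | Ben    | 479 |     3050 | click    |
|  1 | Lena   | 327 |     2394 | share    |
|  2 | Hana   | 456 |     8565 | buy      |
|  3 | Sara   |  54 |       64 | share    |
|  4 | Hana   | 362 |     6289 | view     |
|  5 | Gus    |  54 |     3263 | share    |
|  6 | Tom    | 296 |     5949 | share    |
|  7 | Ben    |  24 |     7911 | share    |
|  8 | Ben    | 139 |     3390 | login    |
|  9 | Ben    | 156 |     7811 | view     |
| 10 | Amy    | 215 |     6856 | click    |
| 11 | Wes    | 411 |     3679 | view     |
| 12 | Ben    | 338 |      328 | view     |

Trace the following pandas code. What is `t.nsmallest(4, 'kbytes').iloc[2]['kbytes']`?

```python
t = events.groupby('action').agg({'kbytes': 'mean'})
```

4526.75

group by action, mean of kbytes:
         kbytes
action         
buy     8565.00
click   4953.00
login   3390.00
share   3916.20
view    4526.75
take 4 rows with smallest kbytes:
         kbytes
action         
login   3390.00
share   3916.20
view    4526.75
click   4953.00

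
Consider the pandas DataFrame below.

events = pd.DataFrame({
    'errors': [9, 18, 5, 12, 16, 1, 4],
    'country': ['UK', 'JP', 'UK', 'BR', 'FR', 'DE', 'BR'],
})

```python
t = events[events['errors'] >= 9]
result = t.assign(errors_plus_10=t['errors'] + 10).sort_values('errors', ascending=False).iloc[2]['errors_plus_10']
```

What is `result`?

filter rows where errors >= 9:
   errors country
0       9      UK
1      18      JP
3      12      BR
4      16      FR
add column errors_plus_10 = t['errors'] + 10:
   errors country  errors_plus_10
0       9      UK              19
1      18      JP              28
3      12      BR              22
4      16      FR              26
sort by errors descending:
   errors country  errors_plus_10
1      18      JP              28
4      16      FR              26
3      12      BR              22
0       9      UK              19
Reading off the value at position 2, column 'errors_plus_10', we get 22.

22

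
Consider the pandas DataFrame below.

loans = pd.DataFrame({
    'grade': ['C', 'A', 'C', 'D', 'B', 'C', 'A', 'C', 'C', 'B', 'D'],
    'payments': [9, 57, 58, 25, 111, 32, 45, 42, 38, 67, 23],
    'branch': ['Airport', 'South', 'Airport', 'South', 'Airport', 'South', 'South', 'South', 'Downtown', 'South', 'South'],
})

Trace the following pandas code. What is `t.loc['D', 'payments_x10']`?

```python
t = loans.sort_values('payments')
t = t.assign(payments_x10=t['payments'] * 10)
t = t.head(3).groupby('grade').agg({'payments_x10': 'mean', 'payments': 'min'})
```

sort by payments:
   grade  payments    branch
0      C         9   Airport
10     D        23     South
3      D        25     South
5      C        32     South
8      C        38  Downtown
7      C        42     South
6      A        45     South
1      A        57     South
2      C        58   Airport
9      B        67     South
4      B       111   Airport
add column payments_x10 = t['payments'] * 10:
   grade  payments    branch  payments_x10
0      C         9   Airport            90
10     D        23     South           230
3      D        25     South           250
5      C        32     South           320
8      C        38  Downtown           380
7      C        42     South           420
6      A        45     South           450
1      A        57     South           570
2      C        58   Airport           580
9      B        67     South           670
4      B       111   Airport          1110
take first 3 rows:
   grade  payments   branch  payments_x10
0      C         9  Airport            90
10     D        23    South           230
3      D        25    South           250
group by grade: mean(payments_x10), min(payments):
       payments_x10  payments
grade                        
C              90.0         9
D             240.0        23
Taking the value at row 'D', column 'payments_x10' gives 240.0.

240.0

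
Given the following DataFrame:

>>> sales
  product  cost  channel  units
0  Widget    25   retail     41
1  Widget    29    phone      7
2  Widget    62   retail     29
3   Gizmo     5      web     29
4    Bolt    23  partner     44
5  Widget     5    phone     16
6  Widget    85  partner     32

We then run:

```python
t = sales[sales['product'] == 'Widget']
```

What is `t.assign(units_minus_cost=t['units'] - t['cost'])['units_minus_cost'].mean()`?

filter rows where product == 'Widget':
  product  cost  channel  units
0  Widget    25   retail     41
1  Widget    29    phone      7
2  Widget    62   retail     29
5  Widget     5    phone     16
6  Widget    85  partner     32
add column units_minus_cost = t['units'] - t['cost']:
  product  cost  channel  units  units_minus_cost
0  Widget    25   retail     41                16
1  Widget    29    phone      7               -22
2  Widget    62   retail     29               -33
5  Widget     5    phone     16                11
6  Widget    85  partner     32               -53
Hence -16.2.

-16.2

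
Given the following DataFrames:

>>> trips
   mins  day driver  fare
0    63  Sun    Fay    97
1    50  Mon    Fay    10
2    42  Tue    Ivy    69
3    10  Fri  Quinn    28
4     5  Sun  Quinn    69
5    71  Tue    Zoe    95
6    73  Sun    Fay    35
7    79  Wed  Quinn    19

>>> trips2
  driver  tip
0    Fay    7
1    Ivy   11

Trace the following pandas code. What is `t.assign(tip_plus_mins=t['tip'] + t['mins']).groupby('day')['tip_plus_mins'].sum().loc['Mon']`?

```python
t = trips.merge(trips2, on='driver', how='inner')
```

57

merge on 'driver' (how='inner') → 4 rows:
   mins  day driver  fare  tip
0    63  Sun    Fay    97    7
1    50  Mon    Fay    10    7
2    42  Tue    Ivy    69   11
3    73  Sun    Fay    35    7
add column tip_plus_mins = t['tip'] + t['mins']:
   mins  day driver  fare  tip  tip_plus_mins
0    63  Sun    Fay    97    7             70
1    50  Mon    Fay    10    7             57
2    42  Tue    Ivy    69   11             53
3    73  Sun    Fay    35    7             80
group by day, sum of tip_plus_mins:
day
Mon     57
Sun    150
Tue     53
Name: tip_plus_mins, dtype: int64
value at index 'Mon' → 57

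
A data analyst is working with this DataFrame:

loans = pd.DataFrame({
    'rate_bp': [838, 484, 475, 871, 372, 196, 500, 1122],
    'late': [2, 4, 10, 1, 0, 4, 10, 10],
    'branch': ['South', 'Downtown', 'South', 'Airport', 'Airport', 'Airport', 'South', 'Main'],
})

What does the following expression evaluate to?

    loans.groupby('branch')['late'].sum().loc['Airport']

group by branch, sum of late:
branch
Airport      5
Downtown     4
Main        10
South       22
Name: late, dtype: int64

5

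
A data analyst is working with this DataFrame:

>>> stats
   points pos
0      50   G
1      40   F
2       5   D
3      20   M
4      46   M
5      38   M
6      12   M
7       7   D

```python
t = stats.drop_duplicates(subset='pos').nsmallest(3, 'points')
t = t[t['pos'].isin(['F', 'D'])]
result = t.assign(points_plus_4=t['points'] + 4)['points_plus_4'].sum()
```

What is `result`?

53

drop duplicate pos (keep=first):
   points pos
0      50   G
1      40   F
2       5   D
3      20   M
take 3 rows with smallest points:
   points pos
2       5   D
3      20   M
1      40   F
filter rows where pos in ['F', 'D']:
   points pos
2       5   D
1      40   F
add column points_plus_4 = t['points'] + 4:
   points pos  points_plus_4
2       5   D              9
1      40   F             44
Hence 53.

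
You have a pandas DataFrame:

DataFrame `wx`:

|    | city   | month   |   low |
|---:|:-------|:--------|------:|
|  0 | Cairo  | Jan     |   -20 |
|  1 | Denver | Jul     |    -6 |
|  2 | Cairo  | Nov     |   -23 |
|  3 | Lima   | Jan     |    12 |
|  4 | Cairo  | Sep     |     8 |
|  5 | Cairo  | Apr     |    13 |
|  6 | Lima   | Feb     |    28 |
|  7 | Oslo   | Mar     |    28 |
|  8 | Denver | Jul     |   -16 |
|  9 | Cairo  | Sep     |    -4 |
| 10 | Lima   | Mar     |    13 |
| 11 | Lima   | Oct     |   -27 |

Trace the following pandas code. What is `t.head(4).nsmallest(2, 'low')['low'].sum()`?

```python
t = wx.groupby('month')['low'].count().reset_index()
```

2

group by month, count of low:
month
Apr    1
Feb    1
Jan    2
Jul    2
Mar    2
Nov    1
Oct    1
Sep    2
Name: low, dtype: int64
reset_index():
  month  low
0   Apr    1
1   Feb    1
2   Jan    2
3   Jul    2
4   Mar    2
5   Nov    1
6   Oct    1
7   Sep    2
take first 4 rows:
  month  low
0   Apr    1
1   Feb    1
2   Jan    2
3   Jul    2
take 2 rows with smallest low:
  month  low
0   Apr    1
1   Feb    1
Finally, sum of column 'low' = 2.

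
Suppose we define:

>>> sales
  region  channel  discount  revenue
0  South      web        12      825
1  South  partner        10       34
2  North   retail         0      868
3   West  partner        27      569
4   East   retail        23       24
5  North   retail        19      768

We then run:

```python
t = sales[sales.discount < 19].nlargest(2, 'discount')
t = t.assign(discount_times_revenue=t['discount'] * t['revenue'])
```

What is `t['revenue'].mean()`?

filter rows where discount < 19:
  region  channel  discount  revenue
0  South      web        12      825
1  South  partner        10       34
2  North   retail         0      868
take 2 rows with largest discount:
  region  channel  discount  revenue
0  South      web        12      825
1  South  partner        10       34
add column discount_times_revenue = t['discount'] * t['revenue']:
  region  channel  discount  revenue  discount_times_revenue
0  South      web        12      825                    9900
1  South  partner        10       34                     340
Hence 429.5.

429.5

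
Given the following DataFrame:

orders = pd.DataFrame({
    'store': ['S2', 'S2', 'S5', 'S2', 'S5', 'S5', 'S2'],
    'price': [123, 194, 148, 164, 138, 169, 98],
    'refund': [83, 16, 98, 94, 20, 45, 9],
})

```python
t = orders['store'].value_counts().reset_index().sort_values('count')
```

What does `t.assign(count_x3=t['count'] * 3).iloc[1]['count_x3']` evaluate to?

12

value_counts of store:
store
S2    4
S5    3
Name: count, dtype: int64
reset_index():
  store  count
0    S2      4
1    S5      3
sort by count:
  store  count
1    S5      3
0    S2      4
add column count_x3 = t['count'] * 3:
  store  count  count_x3
1    S5      3         9
0    S2      4        12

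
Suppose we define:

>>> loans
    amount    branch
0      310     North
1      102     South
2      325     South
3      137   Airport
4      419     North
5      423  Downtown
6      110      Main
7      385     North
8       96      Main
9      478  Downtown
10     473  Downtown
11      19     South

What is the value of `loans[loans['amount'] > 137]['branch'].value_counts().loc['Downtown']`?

3

filter rows where amount > 137:
    amount    branch
0      310     North
2      325     South
4      419     North
5      423  Downtown
7      385     North
9      478  Downtown
10     473  Downtown
value_counts of branch:
branch
North       3
Downtown    3
South       1
Name: count, dtype: int64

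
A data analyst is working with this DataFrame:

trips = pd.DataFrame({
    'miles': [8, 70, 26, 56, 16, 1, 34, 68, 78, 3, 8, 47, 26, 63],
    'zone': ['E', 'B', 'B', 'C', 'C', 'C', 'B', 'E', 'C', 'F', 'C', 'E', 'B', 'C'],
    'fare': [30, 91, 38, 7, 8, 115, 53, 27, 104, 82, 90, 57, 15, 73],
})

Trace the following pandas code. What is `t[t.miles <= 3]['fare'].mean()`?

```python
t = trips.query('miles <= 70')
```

98.5

filter rows where miles <= 70:
    miles zone  fare
0       8    E    30
1      70    B    91
2      26    B    38
3      56    C     7
4      16    C     8
5       1    C   115
6      34    B    53
7      68    E    27
9       3    F    82
10      8    C    90
11     47    E    57
12     26    B    15
13     63    C    73
filter rows where miles <= 3:
   miles zone  fare
5      1    C   115
9      3    F    82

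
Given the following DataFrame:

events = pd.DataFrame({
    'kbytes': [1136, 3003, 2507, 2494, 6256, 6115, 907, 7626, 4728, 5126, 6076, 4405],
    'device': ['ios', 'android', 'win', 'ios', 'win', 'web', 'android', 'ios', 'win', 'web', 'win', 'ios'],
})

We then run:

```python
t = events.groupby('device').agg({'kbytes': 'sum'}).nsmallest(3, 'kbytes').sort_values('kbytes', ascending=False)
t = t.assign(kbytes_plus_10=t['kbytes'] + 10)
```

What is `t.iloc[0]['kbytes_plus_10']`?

group by device, sum of kbytes:
         kbytes
device         
android    3910
ios       15661
web       11241
win       19567
take 3 rows with smallest kbytes:
         kbytes
device         
android    3910
web       11241
ios       15661
sort by kbytes descending:
         kbytes
device         
ios       15661
web       11241
android    3910
add column kbytes_plus_10 = t['kbytes'] + 10:
         kbytes  kbytes_plus_10
device                         
ios       15661           15671
web       11241           11251
android    3910            3920

15671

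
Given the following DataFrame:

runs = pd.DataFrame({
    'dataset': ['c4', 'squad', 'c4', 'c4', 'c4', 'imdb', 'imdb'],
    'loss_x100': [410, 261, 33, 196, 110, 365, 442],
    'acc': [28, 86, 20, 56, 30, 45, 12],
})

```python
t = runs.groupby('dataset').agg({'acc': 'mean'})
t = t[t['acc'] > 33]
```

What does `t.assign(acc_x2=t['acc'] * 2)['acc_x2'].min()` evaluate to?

67.0

group by dataset, mean of acc:
          acc
dataset      
c4       33.5
imdb     28.5
squad    86.0
filter rows where acc > 33:
          acc
dataset      
c4       33.5
squad    86.0
add column acc_x2 = t['acc'] * 2:
          acc  acc_x2
dataset              
c4       33.5    67.0
squad    86.0   172.0
So min() = 67.0.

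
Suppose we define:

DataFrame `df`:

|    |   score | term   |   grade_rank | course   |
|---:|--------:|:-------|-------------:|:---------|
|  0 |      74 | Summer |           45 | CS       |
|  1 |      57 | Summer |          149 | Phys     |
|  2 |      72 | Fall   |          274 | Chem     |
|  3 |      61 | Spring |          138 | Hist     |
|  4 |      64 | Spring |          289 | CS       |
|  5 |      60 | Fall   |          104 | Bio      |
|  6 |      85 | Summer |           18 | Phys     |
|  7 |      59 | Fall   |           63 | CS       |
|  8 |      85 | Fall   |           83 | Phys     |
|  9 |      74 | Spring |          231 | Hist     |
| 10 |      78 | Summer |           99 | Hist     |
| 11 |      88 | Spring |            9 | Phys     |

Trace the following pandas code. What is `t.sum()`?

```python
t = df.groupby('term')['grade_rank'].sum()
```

group by term, sum of grade_rank:
term
Fall      524
Spring    667
Summer    311
Name: grade_rank, dtype: int64
So sum() = 1502.

1502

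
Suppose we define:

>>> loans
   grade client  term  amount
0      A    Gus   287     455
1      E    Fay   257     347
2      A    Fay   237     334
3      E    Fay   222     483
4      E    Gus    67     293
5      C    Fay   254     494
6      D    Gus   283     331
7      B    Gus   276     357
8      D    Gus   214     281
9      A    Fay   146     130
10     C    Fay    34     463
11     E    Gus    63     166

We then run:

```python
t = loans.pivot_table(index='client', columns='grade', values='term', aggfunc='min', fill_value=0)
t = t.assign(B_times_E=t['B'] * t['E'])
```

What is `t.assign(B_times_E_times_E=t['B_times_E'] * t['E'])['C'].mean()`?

17.0

pivot: rows=client, cols=grade, min(term):
grade     A    B   C    D    E
client                        
Fay     146    0  34    0  222
Gus     287  276   0  214   63
add column B_times_E = t['B'] * t['E']:
grade     A    B   C    D    E  B_times_E
client                                   
Fay     146    0  34    0  222          0
Gus     287  276   0  214   63      17388
add column B_times_E_times_E = t['B_times_E'] * t['E']:
grade     A    B   C    D    E  B_times_E  B_times_E_times_E
client                                                      
Fay     146    0  34    0  222          0                  0
Gus     287  276   0  214   63      17388            1095444
Then the mean of column 'C': 17.0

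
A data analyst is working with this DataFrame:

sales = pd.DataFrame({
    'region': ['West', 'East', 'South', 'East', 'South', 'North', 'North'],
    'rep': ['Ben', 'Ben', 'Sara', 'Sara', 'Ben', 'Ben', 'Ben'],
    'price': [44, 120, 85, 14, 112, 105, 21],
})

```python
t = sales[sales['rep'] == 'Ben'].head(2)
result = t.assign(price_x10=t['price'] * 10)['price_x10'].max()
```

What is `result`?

1200

filter rows where rep == 'Ben':
  region  rep  price
0   West  Ben     44
1   East  Ben    120
4  South  Ben    112
5  North  Ben    105
6  North  Ben     21
take first 2 rows:
  region  rep  price
0   West  Ben     44
1   East  Ben    120
add column price_x10 = t['price'] * 10:
  region  rep  price  price_x10
0   West  Ben     44        440
1   East  Ben    120       1200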